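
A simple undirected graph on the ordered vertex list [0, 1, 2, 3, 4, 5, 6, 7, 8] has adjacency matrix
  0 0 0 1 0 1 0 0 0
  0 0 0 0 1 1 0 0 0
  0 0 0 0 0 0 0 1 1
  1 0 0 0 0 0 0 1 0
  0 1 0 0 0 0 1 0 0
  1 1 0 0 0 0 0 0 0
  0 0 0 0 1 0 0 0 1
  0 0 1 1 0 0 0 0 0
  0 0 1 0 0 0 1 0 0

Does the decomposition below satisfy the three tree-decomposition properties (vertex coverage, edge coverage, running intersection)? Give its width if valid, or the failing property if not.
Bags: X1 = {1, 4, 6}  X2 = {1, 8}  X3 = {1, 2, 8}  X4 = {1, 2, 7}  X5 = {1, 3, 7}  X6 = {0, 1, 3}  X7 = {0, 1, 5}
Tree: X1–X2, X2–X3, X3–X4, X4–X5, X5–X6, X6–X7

No — edge (6,8) lies in no bag.

A tree decomposition must satisfy three properties: every vertex lies in some bag; for every edge, both endpoints lie together in some bag; and for every vertex, the bags containing it form a connected subtree. Here edge (6,8) lies in no bag, so the decomposition is invalid.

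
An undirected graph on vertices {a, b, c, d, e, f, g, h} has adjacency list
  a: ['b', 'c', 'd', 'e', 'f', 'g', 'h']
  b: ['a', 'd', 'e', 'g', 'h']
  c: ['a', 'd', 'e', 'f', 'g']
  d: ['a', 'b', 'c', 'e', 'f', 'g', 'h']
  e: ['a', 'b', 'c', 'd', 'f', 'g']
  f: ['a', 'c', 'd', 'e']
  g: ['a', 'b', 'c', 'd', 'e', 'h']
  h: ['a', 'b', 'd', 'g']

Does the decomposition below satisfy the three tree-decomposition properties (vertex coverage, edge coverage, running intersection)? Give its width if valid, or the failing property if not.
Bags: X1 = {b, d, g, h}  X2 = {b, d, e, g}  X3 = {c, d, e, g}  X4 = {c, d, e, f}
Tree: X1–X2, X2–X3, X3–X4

No — vertex a appears in no bag.

A tree decomposition must satisfy three properties: every vertex lies in some bag; for every edge, both endpoints lie together in some bag; and for every vertex, the bags containing it form a connected subtree. Here vertex a appears in no bag, so the decomposition is invalid.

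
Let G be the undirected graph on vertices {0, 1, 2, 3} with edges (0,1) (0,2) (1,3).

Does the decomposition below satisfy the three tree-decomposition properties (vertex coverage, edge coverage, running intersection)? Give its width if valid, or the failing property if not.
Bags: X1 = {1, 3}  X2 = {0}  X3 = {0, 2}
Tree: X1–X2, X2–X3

No — edge (1,0) lies in no bag.

A tree decomposition must satisfy three properties: every vertex lies in some bag; for every edge, both endpoints lie together in some bag; and for every vertex, the bags containing it form a connected subtree. Here edge (1,0) lies in no bag, so the decomposition is invalid.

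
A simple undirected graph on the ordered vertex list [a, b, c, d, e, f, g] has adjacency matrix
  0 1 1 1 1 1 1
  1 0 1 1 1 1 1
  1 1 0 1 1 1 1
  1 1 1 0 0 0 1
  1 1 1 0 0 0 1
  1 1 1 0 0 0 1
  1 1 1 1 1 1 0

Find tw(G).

4

A width-4 tree decomposition is:
Bags: B1 = {a, b, c, d, g}  B2 = {a, b, c, e, g}  B3 = {a, b, c, f, g}
Tree: B1–B2, B1–B3
Each bag holds 5 vertices, so the decomposition has width 4, which upper-bounds the treewidth. On the other hand G contains the 5-clique {a, b, c, d, g}. A clique must lie in a single bag of any decomposition, so no decomposition can have width below 4. Therefore the treewidth is 4.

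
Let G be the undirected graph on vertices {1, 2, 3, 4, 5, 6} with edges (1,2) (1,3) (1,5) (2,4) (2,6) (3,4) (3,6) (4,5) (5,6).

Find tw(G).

A width-3 tree decomposition is:
Bags: B1 = {1, 4, 5, 6}  B2 = {1, 2, 4, 6}  B3 = {1, 3, 4, 6}
Tree: B1–B2, B2–B3
The largest bag has 4 vertices, giving width 3; this decomposition certifies tw(G) ≤ 3. For the lower bound: the 4 vertex sets {5,6}, {1,2}, {4}, {3} are disjoint, each induces a connected subgraph, and every pair is joined by at least one edge of G. Contracting each set to a single vertex therefore yields K_{4} as a minor, and since treewidth is minor-monotone, tw(G) ≥ tw(K_{4}) = 3. Therefore the treewidth is 3.

3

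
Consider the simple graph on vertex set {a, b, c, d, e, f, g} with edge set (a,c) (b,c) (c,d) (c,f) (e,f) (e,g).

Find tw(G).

A width-1 tree decomposition is:
Bags: B1 = {e, g}  B2 = {e, f}  B3 = {c, f}  B4 = {b, c}  B5 = {c, d}  B6 = {a, c}
Tree: B1–B2, B2–B3, B3–B4, B4–B5, B5–B6
Each bag holds 2 vertices, so the decomposition has width 1, which upper-bounds the treewidth. G has an edge, so its treewidth is at least 1. Therefore the treewidth is 1.

1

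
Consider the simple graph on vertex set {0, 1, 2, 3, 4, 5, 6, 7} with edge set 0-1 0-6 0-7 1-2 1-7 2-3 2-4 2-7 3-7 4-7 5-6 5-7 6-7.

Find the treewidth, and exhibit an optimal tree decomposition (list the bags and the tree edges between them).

Treewidth 2.
One optimal decomposition is:
Bags: B1 = {0, 6, 7}  B2 = {0, 1, 7}  B3 = {1, 2, 7}  B4 = {5, 6, 7}  B5 = {2, 3, 7}  B6 = {2, 4, 7}
Tree: B1–B2, B2–B3, B1–B4, B3–B5, B3–B6

Each bag holds 3 vertices, so the decomposition has width 2, which upper-bounds the treewidth. Conversely, {0, 1, 7} is a clique of size 3, and the vertices of any clique must share a bag in every tree decomposition; so some bag has ≥ 3 vertices and tw(G) ≥ 2. Combining the bounds, tw(G) = 2.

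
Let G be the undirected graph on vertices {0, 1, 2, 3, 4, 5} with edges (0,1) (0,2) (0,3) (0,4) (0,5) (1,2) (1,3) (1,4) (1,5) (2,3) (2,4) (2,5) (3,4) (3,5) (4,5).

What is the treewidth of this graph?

A width-5 tree decomposition is:
Bags: B1 = {0, 1, 2, 3, 4, 5}
Tree: (single bag)
With just one bag of size 6, the width is 6 − 1 = 5, so tw(G) ≤ 5. On the other hand G contains the 6-clique {0, 1, 2, 3, 4, 5}. A clique must lie in a single bag of any decomposition, so no decomposition can have width below 5. Hence tw(G) = 5 exactly.

5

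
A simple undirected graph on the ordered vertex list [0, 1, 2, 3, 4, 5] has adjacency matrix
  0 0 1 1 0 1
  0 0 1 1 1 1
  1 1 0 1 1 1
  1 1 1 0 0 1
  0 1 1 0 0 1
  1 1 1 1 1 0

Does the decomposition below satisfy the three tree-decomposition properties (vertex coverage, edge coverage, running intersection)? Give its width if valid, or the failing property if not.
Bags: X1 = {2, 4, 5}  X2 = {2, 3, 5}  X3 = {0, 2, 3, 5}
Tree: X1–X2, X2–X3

A tree decomposition must satisfy three properties: every vertex lies in some bag; for every edge, both endpoints lie together in some bag; and for every vertex, the bags containing it form a connected subtree. Here vertex 1 appears in no bag, so the decomposition is invalid.

No — vertex 1 appears in no bag.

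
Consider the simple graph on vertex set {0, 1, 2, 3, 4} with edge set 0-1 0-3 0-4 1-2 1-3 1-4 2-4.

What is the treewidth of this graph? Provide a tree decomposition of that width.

Treewidth 2.
One such decomposition:
Bags: B1 = {0, 1, 3}  B2 = {0, 1, 4}  B3 = {1, 2, 4}
Tree: B1–B2, B2–B3

Every bag has size at most 3, so the width is 3 − 1 = 2 and tw(G) ≤ 2. For the lower bound, the 3 vertices {0, 1, 3} are pairwise adjacent, and any tree decomposition puts a clique entirely inside one bag — forcing width ≥ 2. Combining the bounds, tw(G) = 2.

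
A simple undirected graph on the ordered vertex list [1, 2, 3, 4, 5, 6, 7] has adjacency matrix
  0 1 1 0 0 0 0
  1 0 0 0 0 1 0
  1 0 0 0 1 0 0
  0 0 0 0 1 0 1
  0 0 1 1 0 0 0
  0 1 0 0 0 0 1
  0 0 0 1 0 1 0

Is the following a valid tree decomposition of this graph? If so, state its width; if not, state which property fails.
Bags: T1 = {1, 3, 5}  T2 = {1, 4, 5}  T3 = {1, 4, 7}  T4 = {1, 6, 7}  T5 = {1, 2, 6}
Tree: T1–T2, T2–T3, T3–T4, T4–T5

Every vertex of G appears in some bag (union = {1, 2, 3, 4, 5, 6, 7}); every edge is covered by a bag; and for each vertex v the set of bags containing v is connected in the bag tree. The decomposition is therefore valid. The largest bag has 3 vertices, so the width is 2.

Yes; width 2.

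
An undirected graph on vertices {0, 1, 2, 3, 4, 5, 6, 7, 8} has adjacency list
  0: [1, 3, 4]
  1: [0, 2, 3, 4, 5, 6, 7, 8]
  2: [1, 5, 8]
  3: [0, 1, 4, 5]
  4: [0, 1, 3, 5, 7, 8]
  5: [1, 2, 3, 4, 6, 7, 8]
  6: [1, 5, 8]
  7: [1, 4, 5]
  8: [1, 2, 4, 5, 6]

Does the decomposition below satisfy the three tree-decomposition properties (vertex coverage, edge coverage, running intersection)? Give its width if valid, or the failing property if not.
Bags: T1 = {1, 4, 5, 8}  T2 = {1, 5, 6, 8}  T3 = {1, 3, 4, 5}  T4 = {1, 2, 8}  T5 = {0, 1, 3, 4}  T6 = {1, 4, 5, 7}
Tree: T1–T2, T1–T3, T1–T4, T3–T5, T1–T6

A tree decomposition must satisfy three properties: every vertex lies in some bag; for every edge, both endpoints lie together in some bag; and for every vertex, the bags containing it form a connected subtree. Here edge (5,2) lies in no bag, so the decomposition is invalid.

No — edge (5,2) lies in no bag.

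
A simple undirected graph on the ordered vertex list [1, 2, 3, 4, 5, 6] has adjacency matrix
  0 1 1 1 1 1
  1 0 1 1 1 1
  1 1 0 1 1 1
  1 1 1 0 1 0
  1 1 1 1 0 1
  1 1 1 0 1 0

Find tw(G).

4

A width-4 tree decomposition is:
Bags: B1 = {1, 2, 3, 5, 6}  B2 = {1, 2, 3, 4, 5}
Tree: B1–B2
Every bag has size at most 5, so the width is 5 − 1 = 4 and tw(G) ≤ 4. For the lower bound, the 5 vertices {1, 2, 3, 4, 5} are pairwise adjacent, and any tree decomposition puts a clique entirely inside one bag — forcing width ≥ 4. Hence tw(G) = 4 exactly.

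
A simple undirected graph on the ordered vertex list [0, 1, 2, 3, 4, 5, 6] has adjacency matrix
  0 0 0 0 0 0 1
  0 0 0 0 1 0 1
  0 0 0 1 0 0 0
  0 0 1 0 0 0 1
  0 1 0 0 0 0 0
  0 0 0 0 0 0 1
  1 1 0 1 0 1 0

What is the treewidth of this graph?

1

A width-1 tree decomposition is:
Bags: B1 = {2, 3}  B2 = {3, 6}  B3 = {0, 6}  B4 = {1, 6}  B5 = {5, 6}  B6 = {1, 4}
Tree: B1–B2, B2–B3, B2–B4, B3–B5, B4–B6
Every bag has size at most 2, so the width is 2 − 1 = 1 and tw(G) ≤ 1. G has an edge, so its treewidth is at least 1. Therefore the treewidth is 1.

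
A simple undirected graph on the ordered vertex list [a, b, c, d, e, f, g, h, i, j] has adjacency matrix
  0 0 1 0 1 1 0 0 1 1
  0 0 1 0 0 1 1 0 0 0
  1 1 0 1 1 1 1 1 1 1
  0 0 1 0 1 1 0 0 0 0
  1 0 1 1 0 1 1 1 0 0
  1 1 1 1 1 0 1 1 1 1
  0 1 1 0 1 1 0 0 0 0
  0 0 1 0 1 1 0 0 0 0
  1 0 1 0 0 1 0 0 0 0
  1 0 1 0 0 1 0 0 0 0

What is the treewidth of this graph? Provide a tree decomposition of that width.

Treewidth 3.
One such decomposition:
Bags: B1 = {b, c, f, g}  B2 = {c, e, f, g}  B3 = {a, c, e, f}  B4 = {a, c, f, i}  B5 = {a, c, f, j}  B6 = {c, d, e, f}  B7 = {c, e, f, h}
Tree: B1–B2, B2–B3, B3–B4, B4–B5, B2–B6, B2–B7

Every bag has size at most 4, so the width is 4 − 1 = 3 and tw(G) ≤ 3. On the other hand G contains the 4-clique {a, c, f, j}. A clique must lie in a single bag of any decomposition, so no decomposition can have width below 3. Combining the bounds, tw(G) = 3.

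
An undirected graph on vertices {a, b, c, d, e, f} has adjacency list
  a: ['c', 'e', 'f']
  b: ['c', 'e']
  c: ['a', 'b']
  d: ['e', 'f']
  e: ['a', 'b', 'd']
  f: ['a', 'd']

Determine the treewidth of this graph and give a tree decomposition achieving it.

The largest bag has 3 vertices, giving width 2; this decomposition certifies tw(G) ≤ 2. The edges b–c–a–e–b form a cycle, so G is not a tree and its treewidth is at least 2. The upper and lower bounds meet at 2, so that is the treewidth.

Treewidth 2.
Bags: B1 = {b, c, e}  B2 = {a, c, e}  B3 = {a, d, e}  B4 = {a, d, f}
Tree: B1–B2, B2–B3, B3–B4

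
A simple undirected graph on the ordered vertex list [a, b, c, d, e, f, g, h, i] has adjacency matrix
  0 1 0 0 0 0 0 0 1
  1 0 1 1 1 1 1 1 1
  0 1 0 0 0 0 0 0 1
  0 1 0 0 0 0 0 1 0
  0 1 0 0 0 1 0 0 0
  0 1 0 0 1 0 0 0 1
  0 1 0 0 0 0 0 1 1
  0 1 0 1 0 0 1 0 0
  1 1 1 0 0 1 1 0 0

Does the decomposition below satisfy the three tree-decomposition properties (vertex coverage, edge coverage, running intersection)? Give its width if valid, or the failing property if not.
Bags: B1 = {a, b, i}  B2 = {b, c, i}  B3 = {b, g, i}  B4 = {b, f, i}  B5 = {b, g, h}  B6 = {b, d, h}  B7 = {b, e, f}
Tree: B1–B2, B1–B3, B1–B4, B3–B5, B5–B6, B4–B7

Yes; width 2.

Every vertex of G appears in some bag (union = {a, b, c, d, e, f, g, h, i}); every edge is covered by a bag; and for each vertex v the set of bags containing v is connected in the bag tree. The decomposition is therefore valid. The largest bag has 3 vertices, so the width is 2.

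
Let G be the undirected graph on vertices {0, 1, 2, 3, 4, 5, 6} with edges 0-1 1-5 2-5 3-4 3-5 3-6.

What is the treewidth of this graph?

A width-1 tree decomposition is:
Bags: B1 = {3, 5}  B2 = {1, 5}  B3 = {3, 6}  B4 = {3, 4}  B5 = {0, 1}  B6 = {2, 5}
Tree: B1–B2, B1–B3, B3–B4, B2–B5, B2–B6
Each bag holds 2 vertices, so the decomposition has width 1, which upper-bounds the treewidth. Since G has at least one edge (e.g. 5–3), it is not an edgeless graph, so tw(G) ≥ 1. Hence tw(G) = 1 exactly.

1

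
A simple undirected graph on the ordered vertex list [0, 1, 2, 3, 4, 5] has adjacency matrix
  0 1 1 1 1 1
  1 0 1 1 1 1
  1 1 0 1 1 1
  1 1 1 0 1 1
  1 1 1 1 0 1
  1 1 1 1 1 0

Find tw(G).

A width-5 tree decomposition is:
Bags: B1 = {0, 1, 2, 3, 4, 5}
Tree: (single bag)
A single bag containing all 6 vertices is trivially a valid decomposition of width 5. Conversely, {0, 1, 2, 3, 4, 5} is a clique of size 6, and the vertices of any clique must share a bag in every tree decomposition; so some bag has ≥ 6 vertices and tw(G) ≥ 5. Hence tw(G) = 5 exactly.

5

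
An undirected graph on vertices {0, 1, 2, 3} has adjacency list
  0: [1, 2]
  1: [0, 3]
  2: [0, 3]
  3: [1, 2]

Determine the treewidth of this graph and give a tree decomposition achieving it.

Treewidth 2.
One such decomposition:
Bags: B1 = {0, 1, 3}  B2 = {0, 2, 3}
Tree: B1–B2

The largest bag has 3 vertices, giving width 2; this decomposition certifies tw(G) ≤ 2. For the lower bound, G contains the cycle 0–1–3–2–0, so G is not a forest; only forests have treewidth ≤ 1, hence tw(G) ≥ 2. The upper and lower bounds meet at 2, so that is the treewidth.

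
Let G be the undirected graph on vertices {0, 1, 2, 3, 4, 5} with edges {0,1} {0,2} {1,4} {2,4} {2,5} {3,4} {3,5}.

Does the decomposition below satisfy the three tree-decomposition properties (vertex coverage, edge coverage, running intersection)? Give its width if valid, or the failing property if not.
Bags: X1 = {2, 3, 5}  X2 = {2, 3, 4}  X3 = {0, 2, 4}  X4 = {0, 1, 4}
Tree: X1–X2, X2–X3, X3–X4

Yes; width 2.

Every vertex of G appears in some bag (union = {0, 1, 2, 3, 4, 5}); every edge is covered by a bag; and for each vertex v the set of bags containing v is connected in the bag tree. The decomposition is therefore valid. The largest bag has 3 vertices, so the width is 2.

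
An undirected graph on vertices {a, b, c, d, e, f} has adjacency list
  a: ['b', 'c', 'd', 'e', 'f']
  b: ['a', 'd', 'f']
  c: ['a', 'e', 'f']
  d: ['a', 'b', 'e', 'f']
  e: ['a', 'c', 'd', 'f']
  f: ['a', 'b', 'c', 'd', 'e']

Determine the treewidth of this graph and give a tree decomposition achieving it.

The largest bag has 4 vertices, giving width 3; this decomposition certifies tw(G) ≤ 3. Conversely, {a, d, e, f} is a clique of size 4, and the vertices of any clique must share a bag in every tree decomposition; so some bag has ≥ 4 vertices and tw(G) ≥ 3. Combining the bounds, tw(G) = 3.

Treewidth 3.
One such decomposition:
Bags: B1 = {a, c, e, f}  B2 = {a, d, e, f}  B3 = {a, b, d, f}
Tree: B1–B2, B2–B3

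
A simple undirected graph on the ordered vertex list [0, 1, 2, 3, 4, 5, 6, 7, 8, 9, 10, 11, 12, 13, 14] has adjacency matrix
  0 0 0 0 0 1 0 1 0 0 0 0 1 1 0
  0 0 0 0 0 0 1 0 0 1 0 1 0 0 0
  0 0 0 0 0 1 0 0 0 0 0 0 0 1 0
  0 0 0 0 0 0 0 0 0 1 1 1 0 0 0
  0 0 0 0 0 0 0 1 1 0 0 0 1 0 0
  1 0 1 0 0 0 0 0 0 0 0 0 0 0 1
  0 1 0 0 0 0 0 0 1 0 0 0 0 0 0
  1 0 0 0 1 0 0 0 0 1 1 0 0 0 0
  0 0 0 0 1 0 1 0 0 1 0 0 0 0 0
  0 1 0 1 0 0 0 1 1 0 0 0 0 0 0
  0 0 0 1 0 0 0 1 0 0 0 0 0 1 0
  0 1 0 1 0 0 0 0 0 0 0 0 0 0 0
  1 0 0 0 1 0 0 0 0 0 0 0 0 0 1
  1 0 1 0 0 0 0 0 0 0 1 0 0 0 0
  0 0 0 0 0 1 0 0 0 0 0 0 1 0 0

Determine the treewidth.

A width-3 tree decomposition is:
Bags: B1 = {1, 6, 8, 11}  B2 = {1, 8, 9, 11}  B3 = {3, 8, 9, 11}  B4 = {3, 4, 8, 9}  B5 = {3, 4, 7, 9}  B6 = {3, 4, 7, 10}  B7 = {4, 7, 10, 12}  B8 = {0, 7, 10, 12}  B9 = {0, 10, 12, 13}  B10 = {0, 12, 13, 14}  B11 = {0, 5, 13, 14}  B12 = {2, 5, 13, 14}
Tree: B1–B2, B2–B3, B3–B4, B4–B5, B5–B6, B6–B7, B7–B8, B8–B9, B9–B10, B10–B11, B11–B12
The largest bag has 4 vertices, giving width 3; this decomposition certifies tw(G) ≤ 3. For the lower bound: the 4 vertex sets {1,6,11}, {8}, {9}, {3,4,7,10} are disjoint, each induces a connected subgraph, and every pair is joined by at least one edge of G. Contracting each set to a single vertex therefore yields K_{4} as a minor, and since treewidth is minor-monotone, tw(G) ≥ tw(K_{4}) = 3. Therefore the treewidth is 3.

3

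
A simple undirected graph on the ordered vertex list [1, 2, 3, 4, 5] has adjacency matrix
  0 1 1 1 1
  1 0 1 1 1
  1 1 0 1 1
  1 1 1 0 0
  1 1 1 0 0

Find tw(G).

A width-3 tree decomposition is:
Bags: B1 = {1, 2, 3, 5}  B2 = {1, 2, 3, 4}
Tree: B1–B2
Each bag holds 4 vertices, so the decomposition has width 3, which upper-bounds the treewidth. On the other hand G contains the 4-clique {1, 2, 3, 4}. A clique must lie in a single bag of any decomposition, so no decomposition can have width below 3. Hence tw(G) = 3 exactly.

3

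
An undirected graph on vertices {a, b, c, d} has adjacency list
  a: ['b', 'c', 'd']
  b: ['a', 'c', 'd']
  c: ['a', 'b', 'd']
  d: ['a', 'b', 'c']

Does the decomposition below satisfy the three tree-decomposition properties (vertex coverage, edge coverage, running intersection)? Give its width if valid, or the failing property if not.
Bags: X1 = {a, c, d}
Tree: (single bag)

No — vertex b appears in no bag.

A tree decomposition must satisfy three properties: every vertex lies in some bag; for every edge, both endpoints lie together in some bag; and for every vertex, the bags containing it form a connected subtree. Here vertex b appears in no bag, so the decomposition is invalid.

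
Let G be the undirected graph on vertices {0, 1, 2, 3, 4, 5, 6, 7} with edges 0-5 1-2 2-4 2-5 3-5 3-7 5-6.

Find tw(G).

1

A width-1 tree decomposition is:
Bags: B1 = {3, 5}  B2 = {0, 5}  B3 = {2, 5}  B4 = {1, 2}  B5 = {5, 6}  B6 = {3, 7}  B7 = {2, 4}
Tree: B1–B2, B2–B3, B3–B4, B2–B5, B1–B6, B4–B7
The largest bag has 2 vertices, giving width 1; this decomposition certifies tw(G) ≤ 1. G has an edge, so its treewidth is at least 1. Combining the bounds, tw(G) = 1.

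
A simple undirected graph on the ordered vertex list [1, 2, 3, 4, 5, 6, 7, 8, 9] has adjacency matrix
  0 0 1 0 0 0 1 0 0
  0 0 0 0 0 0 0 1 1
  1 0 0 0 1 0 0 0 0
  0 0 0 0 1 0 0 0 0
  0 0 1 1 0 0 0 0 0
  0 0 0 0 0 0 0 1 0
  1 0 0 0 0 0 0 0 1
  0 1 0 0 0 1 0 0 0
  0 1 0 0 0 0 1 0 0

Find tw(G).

A width-1 tree decomposition is:
Bags: B1 = {4, 5}  B2 = {3, 5}  B3 = {1, 3}  B4 = {1, 7}  B5 = {7, 9}  B6 = {2, 9}  B7 = {2, 8}  B8 = {6, 8}
Tree: B1–B2, B2–B3, B3–B4, B4–B5, B5–B6, B6–B7, B7–B8
Each bag holds 2 vertices, so the decomposition has width 1, which upper-bounds the treewidth. G has an edge, so its treewidth is at least 1. The upper and lower bounds meet at 1, so that is the treewidth.

1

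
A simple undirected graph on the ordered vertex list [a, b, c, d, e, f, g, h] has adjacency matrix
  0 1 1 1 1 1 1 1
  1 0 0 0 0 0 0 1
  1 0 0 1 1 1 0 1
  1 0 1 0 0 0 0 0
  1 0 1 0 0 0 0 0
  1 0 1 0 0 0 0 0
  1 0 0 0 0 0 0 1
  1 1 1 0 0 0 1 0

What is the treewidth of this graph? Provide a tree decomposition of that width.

Each bag holds 3 vertices, so the decomposition has width 2, which upper-bounds the treewidth. Conversely, {a, g, h} is a clique of size 3, and the vertices of any clique must share a bag in every tree decomposition; so some bag has ≥ 3 vertices and tw(G) ≥ 2. Combining the bounds, tw(G) = 2.

Treewidth 2.
Bags: B1 = {a, b, h}  B2 = {a, c, h}  B3 = {a, g, h}  B4 = {a, c, f}  B5 = {a, c, e}  B6 = {a, c, d}
Tree: B1–B2, B2–B3, B2–B4, B4–B5, B2–B6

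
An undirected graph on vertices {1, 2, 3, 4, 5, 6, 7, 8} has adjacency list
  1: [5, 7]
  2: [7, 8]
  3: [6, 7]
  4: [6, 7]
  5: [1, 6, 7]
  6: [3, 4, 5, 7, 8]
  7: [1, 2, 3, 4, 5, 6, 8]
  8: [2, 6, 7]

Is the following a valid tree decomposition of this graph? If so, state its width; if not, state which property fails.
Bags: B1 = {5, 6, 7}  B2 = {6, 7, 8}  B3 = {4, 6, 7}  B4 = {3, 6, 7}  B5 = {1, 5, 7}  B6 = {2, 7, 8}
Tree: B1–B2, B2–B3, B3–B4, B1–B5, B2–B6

Vertex coverage: the bags together contain {1, 2, 3, 4, 5, 6, 7, 8}, the full vertex set. Edge coverage: each edge of G has both endpoints in at least one bag. Running intersection: for every vertex, the bags containing it form a connected subtree. All three properties hold, so this is a valid tree decomposition of width max|bag| − 1 = 2, and hence tw(G) ≤ 2.

Yes; width 2.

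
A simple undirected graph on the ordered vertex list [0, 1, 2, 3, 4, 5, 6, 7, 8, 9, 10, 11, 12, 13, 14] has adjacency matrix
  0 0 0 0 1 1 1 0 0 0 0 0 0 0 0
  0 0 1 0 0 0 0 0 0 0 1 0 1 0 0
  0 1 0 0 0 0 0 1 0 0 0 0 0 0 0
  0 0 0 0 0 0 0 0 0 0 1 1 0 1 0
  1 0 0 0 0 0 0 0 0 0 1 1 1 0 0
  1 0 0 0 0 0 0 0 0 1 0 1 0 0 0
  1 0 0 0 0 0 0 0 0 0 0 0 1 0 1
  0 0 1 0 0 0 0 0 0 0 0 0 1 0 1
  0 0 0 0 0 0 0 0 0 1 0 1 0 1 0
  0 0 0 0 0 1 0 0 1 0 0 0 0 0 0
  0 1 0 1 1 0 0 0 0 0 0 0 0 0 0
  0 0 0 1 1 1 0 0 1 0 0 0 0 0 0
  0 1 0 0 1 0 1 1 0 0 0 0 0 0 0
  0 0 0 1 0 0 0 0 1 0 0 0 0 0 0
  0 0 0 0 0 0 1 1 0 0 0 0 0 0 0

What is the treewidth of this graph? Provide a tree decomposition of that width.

Treewidth 3.
One optimal decomposition is:
Bags: B1 = {1, 2, 7, 14}  B2 = {1, 7, 12, 14}  B3 = {1, 6, 12, 14}  B4 = {1, 6, 10, 12}  B5 = {4, 6, 10, 12}  B6 = {0, 4, 6, 10}  B7 = {0, 3, 4, 10}  B8 = {0, 3, 4, 11}  B9 = {0, 3, 5, 11}  B10 = {3, 5, 11, 13}  B11 = {5, 8, 11, 13}  B12 = {5, 8, 9, 13}
Tree: B1–B2, B2–B3, B3–B4, B4–B5, B5–B6, B6–B7, B7–B8, B8–B9, B9–B10, B10–B11, B11–B12

Every bag has size at most 4, so the width is 4 − 1 = 3 and tw(G) ≤ 3. For the lower bound: the 4 vertex sets {2,7,14}, {1}, {12}, {0,4,6,10} are disjoint, each induces a connected subgraph, and every pair is joined by at least one edge of G. Contracting each set to a single vertex therefore yields K_{4} as a minor, and since treewidth is minor-monotone, tw(G) ≥ tw(K_{4}) = 3. The upper and lower bounds meet at 3, so that is the treewidth.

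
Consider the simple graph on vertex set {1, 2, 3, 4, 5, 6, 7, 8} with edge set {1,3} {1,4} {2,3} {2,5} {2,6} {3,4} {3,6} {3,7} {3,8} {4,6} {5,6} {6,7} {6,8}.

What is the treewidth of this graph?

A width-2 tree decomposition is:
Bags: B1 = {3, 6, 7}  B2 = {3, 4, 6}  B3 = {2, 3, 6}  B4 = {3, 6, 8}  B5 = {2, 5, 6}  B6 = {1, 3, 4}
Tree: B1–B2, B2–B3, B2–B4, B3–B5, B2–B6
Every bag has size at most 3, so the width is 3 − 1 = 2 and tw(G) ≤ 2. Conversely, {1, 3, 4} is a clique of size 3, and the vertices of any clique must share a bag in every tree decomposition; so some bag has ≥ 3 vertices and tw(G) ≥ 2. Hence tw(G) = 2 exactly.

2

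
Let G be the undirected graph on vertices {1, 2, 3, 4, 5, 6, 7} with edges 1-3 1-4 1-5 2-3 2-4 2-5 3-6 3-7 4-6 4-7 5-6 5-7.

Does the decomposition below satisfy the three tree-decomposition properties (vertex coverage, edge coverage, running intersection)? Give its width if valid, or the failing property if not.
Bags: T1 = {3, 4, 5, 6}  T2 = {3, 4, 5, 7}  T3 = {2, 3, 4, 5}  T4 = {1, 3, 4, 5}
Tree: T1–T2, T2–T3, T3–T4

Vertex coverage: the bags together contain {1, 2, 3, 4, 5, 6, 7}, the full vertex set. Edge coverage: each edge of G has both endpoints in at least one bag. Running intersection: for every vertex, the bags containing it form a connected subtree. All three properties hold, so this is a valid tree decomposition of width max|bag| − 1 = 3, and hence tw(G) ≤ 3.

Yes; width 3.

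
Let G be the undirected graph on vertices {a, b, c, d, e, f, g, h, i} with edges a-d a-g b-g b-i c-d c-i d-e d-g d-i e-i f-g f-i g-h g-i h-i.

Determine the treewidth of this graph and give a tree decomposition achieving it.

Treewidth 2.
Bags: B1 = {d, e, i}  B2 = {d, g, i}  B3 = {g, h, i}  B4 = {c, d, i}  B5 = {f, g, i}  B6 = {a, d, g}  B7 = {b, g, i}
Tree: B1–B2, B2–B3, B2–B4, B3–B5, B2–B6, B2–B7

Every bag has size at most 3, so the width is 3 − 1 = 2 and tw(G) ≤ 2. For the lower bound, the 3 vertices {a, d, g} are pairwise adjacent, and any tree decomposition puts a clique entirely inside one bag — forcing width ≥ 2. Combining the bounds, tw(G) = 2.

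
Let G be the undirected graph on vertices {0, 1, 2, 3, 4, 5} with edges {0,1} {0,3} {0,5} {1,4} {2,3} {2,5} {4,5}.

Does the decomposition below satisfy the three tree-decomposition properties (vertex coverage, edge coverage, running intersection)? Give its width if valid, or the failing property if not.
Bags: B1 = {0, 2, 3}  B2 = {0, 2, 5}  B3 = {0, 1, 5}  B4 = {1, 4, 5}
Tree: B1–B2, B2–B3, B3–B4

Vertex coverage: the bags together contain {0, 1, 2, 3, 4, 5}, the full vertex set. Edge coverage: each edge of G has both endpoints in at least one bag. Running intersection: for every vertex, the bags containing it form a connected subtree. All three properties hold, so this is a valid tree decomposition of width max|bag| − 1 = 2, and hence tw(G) ≤ 2.

Yes; width 2.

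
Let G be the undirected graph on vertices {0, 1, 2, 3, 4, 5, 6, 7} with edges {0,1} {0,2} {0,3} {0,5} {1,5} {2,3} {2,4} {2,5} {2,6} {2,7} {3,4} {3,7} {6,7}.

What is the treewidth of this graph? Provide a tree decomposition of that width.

Each bag holds 3 vertices, so the decomposition has width 2, which upper-bounds the treewidth. For the lower bound, the 3 vertices {0, 1, 5} are pairwise adjacent, and any tree decomposition puts a clique entirely inside one bag — forcing width ≥ 2. Hence tw(G) = 2 exactly.

Treewidth 2.
One optimal decomposition is:
Bags: B1 = {0, 2, 3}  B2 = {0, 2, 5}  B3 = {2, 3, 7}  B4 = {2, 3, 4}  B5 = {0, 1, 5}  B6 = {2, 6, 7}
Tree: B1–B2, B1–B3, B1–B4, B2–B5, B3–B6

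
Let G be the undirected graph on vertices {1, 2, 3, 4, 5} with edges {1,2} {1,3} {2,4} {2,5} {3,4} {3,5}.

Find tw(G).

2

A width-2 tree decomposition is:
Bags: B1 = {2, 3, 4}  B2 = {2, 3, 5}  B3 = {1, 2, 3}
Tree: B1–B2, B2–B3
Each bag holds 3 vertices, so the decomposition has width 2, which upper-bounds the treewidth. For the lower bound, G contains the cycle 3–4–2–5–3, so G is not a forest; only forests have treewidth ≤ 1, hence tw(G) ≥ 2. Therefore the treewidth is 2.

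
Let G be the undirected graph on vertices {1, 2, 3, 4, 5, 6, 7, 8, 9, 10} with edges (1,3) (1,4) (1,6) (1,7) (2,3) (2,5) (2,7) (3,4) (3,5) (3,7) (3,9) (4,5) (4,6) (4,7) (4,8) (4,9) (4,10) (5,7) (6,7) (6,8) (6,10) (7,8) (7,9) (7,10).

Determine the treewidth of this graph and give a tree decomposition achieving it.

Each bag holds 4 vertices, so the decomposition has width 3, which upper-bounds the treewidth. Conversely, {2, 3, 5, 7} is a clique of size 4, and the vertices of any clique must share a bag in every tree decomposition; so some bag has ≥ 4 vertices and tw(G) ≥ 3. Therefore the treewidth is 3.

Treewidth 3.
Bags: B1 = {1, 3, 4, 7}  B2 = {3, 4, 7, 9}  B3 = {1, 4, 6, 7}  B4 = {3, 4, 5, 7}  B5 = {2, 3, 5, 7}  B6 = {4, 6, 7, 8}  B7 = {4, 6, 7, 10}
Tree: B1–B2, B1–B3, B2–B4, B4–B5, B3–B6, B6–B7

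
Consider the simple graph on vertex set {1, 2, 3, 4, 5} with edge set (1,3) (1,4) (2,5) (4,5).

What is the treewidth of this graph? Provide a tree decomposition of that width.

Each bag holds 2 vertices, so the decomposition has width 1, which upper-bounds the treewidth. Any graph with an edge has treewidth ≥ 1, and G has the edge 3–1. The upper and lower bounds meet at 1, so that is the treewidth.

Treewidth 1.
One optimal decomposition is:
Bags: B1 = {1, 3}  B2 = {1, 4}  B3 = {4, 5}  B4 = {2, 5}
Tree: B1–B2, B2–B3, B3–B4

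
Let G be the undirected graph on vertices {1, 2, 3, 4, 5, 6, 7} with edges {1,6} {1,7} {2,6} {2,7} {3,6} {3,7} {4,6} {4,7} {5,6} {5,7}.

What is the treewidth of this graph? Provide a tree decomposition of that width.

Treewidth 2.
One such decomposition:
Bags: B1 = {3, 6, 7}  B2 = {5, 6, 7}  B3 = {4, 6, 7}  B4 = {1, 6, 7}  B5 = {2, 6, 7}
Tree: B1–B2, B2–B3, B3–B4, B4–B5

Every bag has size at most 3, so the width is 3 − 1 = 2 and tw(G) ≤ 2. The edges 7–3–6–5–7 form a cycle, so G is not a tree and its treewidth is at least 2. Hence tw(G) = 2 exactly.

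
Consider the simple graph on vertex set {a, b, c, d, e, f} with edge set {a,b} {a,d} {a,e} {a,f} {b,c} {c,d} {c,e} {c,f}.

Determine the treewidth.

A width-2 tree decomposition is:
Bags: B1 = {a, c, d}  B2 = {a, b, c}  B3 = {a, c, f}  B4 = {a, c, e}
Tree: B1–B2, B2–B3, B3–B4
Every bag has size at most 3, so the width is 3 − 1 = 2 and tw(G) ≤ 2. The edges a–d–c–b–a form a cycle, so G is not a tree and its treewidth is at least 2. The upper and lower bounds meet at 2, so that is the treewidth.

2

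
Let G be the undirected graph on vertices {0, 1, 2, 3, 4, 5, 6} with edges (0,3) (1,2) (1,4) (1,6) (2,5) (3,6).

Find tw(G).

A width-1 tree decomposition is:
Bags: B1 = {1, 6}  B2 = {1, 2}  B3 = {3, 6}  B4 = {0, 3}  B5 = {1, 4}  B6 = {2, 5}
Tree: B1–B2, B1–B3, B3–B4, B1–B5, B2–B6
Each bag holds 2 vertices, so the decomposition has width 1, which upper-bounds the treewidth. Any graph with an edge has treewidth ≥ 1, and G has the edge 1–6. Therefore the treewidth is 1.

1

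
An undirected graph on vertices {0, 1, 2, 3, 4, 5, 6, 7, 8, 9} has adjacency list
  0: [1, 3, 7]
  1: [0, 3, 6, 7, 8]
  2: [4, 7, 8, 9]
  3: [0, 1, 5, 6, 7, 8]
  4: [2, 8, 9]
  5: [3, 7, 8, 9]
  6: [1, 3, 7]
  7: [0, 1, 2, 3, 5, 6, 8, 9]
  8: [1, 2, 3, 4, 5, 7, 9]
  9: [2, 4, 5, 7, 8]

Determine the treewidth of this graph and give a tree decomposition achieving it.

The largest bag has 4 vertices, giving width 3; this decomposition certifies tw(G) ≤ 3. Conversely, {2, 4, 8, 9} is a clique of size 4, and the vertices of any clique must share a bag in every tree decomposition; so some bag has ≥ 4 vertices and tw(G) ≥ 3. The upper and lower bounds meet at 3, so that is the treewidth.

Treewidth 3.
One such decomposition:
Bags: B1 = {3, 5, 7, 8}  B2 = {1, 3, 7, 8}  B3 = {5, 7, 8, 9}  B4 = {0, 1, 3, 7}  B5 = {2, 7, 8, 9}  B6 = {2, 4, 8, 9}  B7 = {1, 3, 6, 7}
Tree: B1–B2, B1–B3, B2–B4, B3–B5, B5–B6, B2–B7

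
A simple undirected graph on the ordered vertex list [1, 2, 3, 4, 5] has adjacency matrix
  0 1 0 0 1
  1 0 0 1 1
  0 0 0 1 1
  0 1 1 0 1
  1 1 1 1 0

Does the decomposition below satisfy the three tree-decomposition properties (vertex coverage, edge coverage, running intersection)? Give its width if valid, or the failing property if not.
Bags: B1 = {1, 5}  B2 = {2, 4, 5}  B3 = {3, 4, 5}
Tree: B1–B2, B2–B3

A tree decomposition must satisfy three properties: every vertex lies in some bag; for every edge, both endpoints lie together in some bag; and for every vertex, the bags containing it form a connected subtree. Here edge (2,1) lies in no bag, so the decomposition is invalid.

No — edge (2,1) lies in no bag.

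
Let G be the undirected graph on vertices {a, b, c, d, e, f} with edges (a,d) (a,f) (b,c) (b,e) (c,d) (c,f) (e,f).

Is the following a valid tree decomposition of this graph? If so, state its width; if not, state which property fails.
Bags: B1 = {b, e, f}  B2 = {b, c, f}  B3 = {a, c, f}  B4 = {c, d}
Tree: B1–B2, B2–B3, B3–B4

A tree decomposition must satisfy three properties: every vertex lies in some bag; for every edge, both endpoints lie together in some bag; and for every vertex, the bags containing it form a connected subtree. Here edge (a,d) lies in no bag, so the decomposition is invalid.

No — edge (a,d) lies in no bag.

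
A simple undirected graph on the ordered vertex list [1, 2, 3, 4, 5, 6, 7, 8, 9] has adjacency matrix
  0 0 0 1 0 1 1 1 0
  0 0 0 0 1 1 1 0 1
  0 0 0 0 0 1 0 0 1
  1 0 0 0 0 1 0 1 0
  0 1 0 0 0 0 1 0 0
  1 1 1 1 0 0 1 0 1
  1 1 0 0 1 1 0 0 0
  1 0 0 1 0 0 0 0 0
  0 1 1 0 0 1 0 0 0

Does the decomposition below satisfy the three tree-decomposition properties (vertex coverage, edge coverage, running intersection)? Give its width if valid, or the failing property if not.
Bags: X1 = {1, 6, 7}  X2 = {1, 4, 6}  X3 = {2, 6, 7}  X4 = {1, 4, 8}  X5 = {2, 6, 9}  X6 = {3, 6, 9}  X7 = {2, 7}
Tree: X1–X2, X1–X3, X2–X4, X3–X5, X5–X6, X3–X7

No — vertex 5 appears in no bag.

A tree decomposition must satisfy three properties: every vertex lies in some bag; for every edge, both endpoints lie together in some bag; and for every vertex, the bags containing it form a connected subtree. Here vertex 5 appears in no bag, so the decomposition is invalid.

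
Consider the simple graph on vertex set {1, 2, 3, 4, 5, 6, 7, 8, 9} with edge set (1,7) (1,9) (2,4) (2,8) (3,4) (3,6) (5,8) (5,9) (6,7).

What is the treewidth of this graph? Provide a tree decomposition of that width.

Treewidth 2.
One optimal decomposition is:
Bags: B1 = {5, 8, 9}  B2 = {1, 8, 9}  B3 = {1, 7, 8}  B4 = {6, 7, 8}  B5 = {3, 6, 8}  B6 = {3, 4, 8}  B7 = {2, 4, 8}
Tree: B1–B2, B2–B3, B3–B4, B4–B5, B5–B6, B6–B7

The largest bag has 3 vertices, giving width 2; this decomposition certifies tw(G) ≤ 2. Since 8–5–9–1–7–6–3–4–2–8 is a cycle in G, G is not acyclic. Forests are exactly the graphs of treewidth ≤ 1, so tw(G) ≥ 2. The upper and lower bounds meet at 2, so that is the treewidth.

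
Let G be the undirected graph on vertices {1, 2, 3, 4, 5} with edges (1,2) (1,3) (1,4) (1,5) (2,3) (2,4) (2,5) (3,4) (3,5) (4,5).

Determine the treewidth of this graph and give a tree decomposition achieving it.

A single bag containing all 5 vertices is trivially a valid decomposition of width 4. For the lower bound, the 5 vertices {1, 2, 3, 4, 5} are pairwise adjacent, and any tree decomposition puts a clique entirely inside one bag — forcing width ≥ 4. The upper and lower bounds meet at 4, so that is the treewidth.

Treewidth 4.
One such decomposition:
Bags: B1 = {1, 2, 3, 4, 5}
Tree: (single bag)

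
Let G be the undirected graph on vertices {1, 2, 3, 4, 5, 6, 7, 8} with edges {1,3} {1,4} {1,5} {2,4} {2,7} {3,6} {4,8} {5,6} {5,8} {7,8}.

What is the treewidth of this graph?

A width-2 tree decomposition is:
Bags: B1 = {3, 5, 6}  B2 = {1, 3, 5}  B3 = {1, 5, 8}  B4 = {1, 4, 8}  B5 = {4, 7, 8}  B6 = {2, 4, 7}
Tree: B1–B2, B2–B3, B3–B4, B4–B5, B5–B6
The largest bag has 3 vertices, giving width 2; this decomposition certifies tw(G) ≤ 2. Since 6–3–1–5–6 is a cycle in G, G is not acyclic. Forests are exactly the graphs of treewidth ≤ 1, so tw(G) ≥ 2. Hence tw(G) = 2 exactly.

2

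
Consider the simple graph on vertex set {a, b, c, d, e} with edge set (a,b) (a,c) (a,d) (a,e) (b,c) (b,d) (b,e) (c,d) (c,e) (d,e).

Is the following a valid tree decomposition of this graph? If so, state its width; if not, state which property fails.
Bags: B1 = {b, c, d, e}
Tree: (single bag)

A tree decomposition must satisfy three properties: every vertex lies in some bag; for every edge, both endpoints lie together in some bag; and for every vertex, the bags containing it form a connected subtree. Here vertex a appears in no bag, so the decomposition is invalid.

No — vertex a appears in no bag.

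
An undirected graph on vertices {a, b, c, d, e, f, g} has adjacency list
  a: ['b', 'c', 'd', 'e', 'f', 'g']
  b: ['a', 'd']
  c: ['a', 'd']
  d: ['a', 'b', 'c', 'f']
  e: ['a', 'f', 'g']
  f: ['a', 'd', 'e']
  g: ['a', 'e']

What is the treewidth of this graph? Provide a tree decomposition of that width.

The largest bag has 3 vertices, giving width 2; this decomposition certifies tw(G) ≤ 2. Conversely, {a, c, d} is a clique of size 3, and the vertices of any clique must share a bag in every tree decomposition; so some bag has ≥ 3 vertices and tw(G) ≥ 2. The upper and lower bounds meet at 2, so that is the treewidth.

Treewidth 2.
One optimal decomposition is:
Bags: B1 = {a, d, f}  B2 = {a, e, f}  B3 = {a, e, g}  B4 = {a, c, d}  B5 = {a, b, d}
Tree: B1–B2, B2–B3, B1–B4, B1–B5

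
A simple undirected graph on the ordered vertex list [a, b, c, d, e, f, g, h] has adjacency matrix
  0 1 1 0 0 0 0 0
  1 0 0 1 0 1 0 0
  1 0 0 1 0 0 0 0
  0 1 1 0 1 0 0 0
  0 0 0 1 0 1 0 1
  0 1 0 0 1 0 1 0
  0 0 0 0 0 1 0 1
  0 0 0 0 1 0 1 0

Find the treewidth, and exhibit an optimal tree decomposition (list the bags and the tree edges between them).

Treewidth 2.
Bags: B1 = {f, g, h}  B2 = {e, f, h}  B3 = {b, e, f}  B4 = {b, d, e}  B5 = {a, b, d}  B6 = {a, c, d}
Tree: B1–B2, B2–B3, B3–B4, B4–B5, B5–B6

Each bag holds 3 vertices, so the decomposition has width 2, which upper-bounds the treewidth. Since g–h–e–f–g is a cycle in G, G is not acyclic. Forests are exactly the graphs of treewidth ≤ 1, so tw(G) ≥ 2. Therefore the treewidth is 2.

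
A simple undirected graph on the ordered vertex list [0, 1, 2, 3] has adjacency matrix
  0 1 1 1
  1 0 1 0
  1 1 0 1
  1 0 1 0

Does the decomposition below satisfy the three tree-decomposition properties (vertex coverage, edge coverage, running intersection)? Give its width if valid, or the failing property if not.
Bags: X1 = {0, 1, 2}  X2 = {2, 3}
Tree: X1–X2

No — edge (0,3) lies in no bag.

A tree decomposition must satisfy three properties: every vertex lies in some bag; for every edge, both endpoints lie together in some bag; and for every vertex, the bags containing it form a connected subtree. Here edge (0,3) lies in no bag, so the decomposition is invalid.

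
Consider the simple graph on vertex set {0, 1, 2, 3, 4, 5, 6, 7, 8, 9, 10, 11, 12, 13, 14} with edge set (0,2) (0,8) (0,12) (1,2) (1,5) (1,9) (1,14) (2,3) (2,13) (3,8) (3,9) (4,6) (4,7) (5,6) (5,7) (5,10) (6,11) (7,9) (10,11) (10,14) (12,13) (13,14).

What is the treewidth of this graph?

3

A width-3 tree decomposition is:
Bags: B1 = {0, 3, 8, 12}  B2 = {0, 2, 3, 12}  B3 = {2, 3, 12, 13}  B4 = {2, 3, 9, 13}  B5 = {1, 2, 9, 13}  B6 = {1, 9, 13, 14}  B7 = {1, 7, 9, 14}  B8 = {1, 5, 7, 14}  B9 = {5, 7, 10, 14}  B10 = {4, 5, 7, 10}  B11 = {4, 5, 6, 10}  B12 = {4, 6, 10, 11}
Tree: B1–B2, B2–B3, B3–B4, B4–B5, B5–B6, B6–B7, B7–B8, B8–B9, B9–B10, B10–B11, B11–B12
Each bag holds 4 vertices, so the decomposition has width 3, which upper-bounds the treewidth. For the lower bound: the 4 vertex sets {0,8,12}, {3}, {2}, {1,9,13,14} are disjoint, each induces a connected subgraph, and every pair is joined by at least one edge of G. Contracting each set to a single vertex therefore yields K_{4} as a minor, and since treewidth is minor-monotone, tw(G) ≥ tw(K_{4}) = 3. Combining the bounds, tw(G) = 3.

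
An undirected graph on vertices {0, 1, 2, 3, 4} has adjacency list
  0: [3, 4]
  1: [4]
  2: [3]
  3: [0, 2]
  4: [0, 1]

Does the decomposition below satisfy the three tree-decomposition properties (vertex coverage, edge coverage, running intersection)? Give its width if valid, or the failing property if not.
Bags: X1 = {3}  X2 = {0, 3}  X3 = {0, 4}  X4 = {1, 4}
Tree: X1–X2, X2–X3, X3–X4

No — vertex 2 appears in no bag.

A tree decomposition must satisfy three properties: every vertex lies in some bag; for every edge, both endpoints lie together in some bag; and for every vertex, the bags containing it form a connected subtree. Here vertex 2 appears in no bag, so the decomposition is invalid.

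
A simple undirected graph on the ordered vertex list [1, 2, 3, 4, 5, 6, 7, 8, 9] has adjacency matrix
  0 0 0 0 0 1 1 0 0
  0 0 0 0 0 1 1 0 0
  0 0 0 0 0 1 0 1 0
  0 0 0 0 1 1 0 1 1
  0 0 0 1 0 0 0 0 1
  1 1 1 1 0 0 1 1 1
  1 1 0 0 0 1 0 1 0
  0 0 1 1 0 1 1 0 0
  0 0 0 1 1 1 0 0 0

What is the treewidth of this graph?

2

A width-2 tree decomposition is:
Bags: B1 = {3, 6, 8}  B2 = {4, 6, 8}  B3 = {6, 7, 8}  B4 = {2, 6, 7}  B5 = {1, 6, 7}  B6 = {4, 6, 9}  B7 = {4, 5, 9}
Tree: B1–B2, B1–B3, B3–B4, B4–B5, B2–B6, B6–B7
The largest bag has 3 vertices, giving width 2; this decomposition certifies tw(G) ≤ 2. For the lower bound, the 3 vertices {4, 5, 9} are pairwise adjacent, and any tree decomposition puts a clique entirely inside one bag — forcing width ≥ 2. Combining the bounds, tw(G) = 2.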